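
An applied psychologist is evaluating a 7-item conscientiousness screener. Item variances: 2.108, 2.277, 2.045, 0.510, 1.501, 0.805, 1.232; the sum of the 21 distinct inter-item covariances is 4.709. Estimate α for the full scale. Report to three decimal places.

α = 0.552

Σσᵢ² = 2.108 + 2.277 + 2.045 + 0.510 + 1.501 + 0.805 + 1.232 = 10.478
Sum of distinct covariances = 4.709
Var(T) = Σσᵢ² + 2·Σcov = 10.478 + 2 × 4.709 = 19.896
α = (7/6)·(1 − 10.478/19.896) = 0.552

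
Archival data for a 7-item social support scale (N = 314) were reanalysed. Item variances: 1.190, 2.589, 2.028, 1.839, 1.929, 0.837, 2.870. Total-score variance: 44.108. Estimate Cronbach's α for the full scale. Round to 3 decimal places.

Cronbach's α = 0.815

ΣVar(i) = 1.190 + 2.589 + 2.028 + 1.839 + 1.929 + 0.837 + 2.870 = 13.282
α = (k/(k−1))·(1 − ΣVar(i)/σ²_T) = (7/6)·(1 − 13.282/44.108) = 0.815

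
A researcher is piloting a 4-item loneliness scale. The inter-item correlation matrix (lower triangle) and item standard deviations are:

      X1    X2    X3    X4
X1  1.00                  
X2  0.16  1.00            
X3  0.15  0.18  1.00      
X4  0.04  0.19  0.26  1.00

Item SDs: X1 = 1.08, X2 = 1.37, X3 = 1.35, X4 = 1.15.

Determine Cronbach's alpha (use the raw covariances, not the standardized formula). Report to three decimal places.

Σσ²ᵢ = 1.08² + 1.37² + 1.35² + 1.15² = 6.1883
Covariances σ_ij = r_ij · s_i · s_j:
  σ(X1,X2) = 0.16 × 1.08 × 1.37 = 0.2367
  σ(X1,X3) = 0.15 × 1.08 × 1.35 = 0.2187
  σ(X1,X4) = 0.04 × 1.08 × 1.15 = 0.0497
  σ(X2,X3) = 0.18 × 1.37 × 1.35 = 0.3329
  σ(X2,X4) = 0.19 × 1.37 × 1.15 = 0.2993
  σ(X3,X4) = 0.26 × 1.35 × 1.15 = 0.4037
σ²_T = Σσ²ᵢ + 2·Σσ_ij = 6.1883 + 2 × 1.5410 = 9.2703
α = (4/3)·(1 − 6.1883/9.2703) = 0.443

Cronbach's alpha = 0.443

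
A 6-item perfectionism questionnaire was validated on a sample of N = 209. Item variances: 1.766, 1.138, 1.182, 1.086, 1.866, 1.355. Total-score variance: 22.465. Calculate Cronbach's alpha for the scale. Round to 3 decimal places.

Σσᵢ² = 1.766 + 1.138 + 1.182 + 1.086 + 1.866 + 1.355 = 8.393
α = (k/(k−1))·(1 − Σσᵢ²/σ²_total) = (6/5)·(1 − 8.393/22.465) = 0.752

α = 0.752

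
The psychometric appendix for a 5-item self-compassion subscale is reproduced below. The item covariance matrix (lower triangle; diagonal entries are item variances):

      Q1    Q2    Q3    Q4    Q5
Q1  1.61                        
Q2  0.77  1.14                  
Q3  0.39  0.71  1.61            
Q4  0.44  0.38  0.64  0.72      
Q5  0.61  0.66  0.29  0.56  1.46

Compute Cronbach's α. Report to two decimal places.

α = 0.78

Σσ²ᵢ = 1.61 + 1.14 + 1.61 + 0.72 + 1.46 = 6.54
Sum of off-diagonal covariances = 5.45
σ²_T = 6.54 + 2 × 5.45 = 17.44
α = (k/(k−1))·(1 − Σσ²ᵢ/σ²_T) = (5/4)·(1 − 6.54/17.44) = 0.78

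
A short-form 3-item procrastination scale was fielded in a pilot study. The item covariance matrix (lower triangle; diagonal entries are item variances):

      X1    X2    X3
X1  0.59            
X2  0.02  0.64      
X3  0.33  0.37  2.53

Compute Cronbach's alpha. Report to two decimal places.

α = 0.42

Σσ²ᵢ = 0.59 + 0.64 + 2.53 = 3.76
Sum of the distinct covariances = 0.72
total variance = 3.76 + 2 × 0.72 = 5.20
α = (k/(k−1))·(1 − Σσ²ᵢ/total variance) = (3/2)·(1 − 3.76/5.20) = 0.42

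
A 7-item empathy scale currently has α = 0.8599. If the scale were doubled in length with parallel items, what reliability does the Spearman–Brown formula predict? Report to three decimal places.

Length factor m = 2
α' = m·α / (1 + (m−1)·α)
   = 2 × 0.8599 / (1 + (2 − 1) × 0.8599)
   = 1.7198 / 1.8599 = 0.925

predicted reliability = 0.925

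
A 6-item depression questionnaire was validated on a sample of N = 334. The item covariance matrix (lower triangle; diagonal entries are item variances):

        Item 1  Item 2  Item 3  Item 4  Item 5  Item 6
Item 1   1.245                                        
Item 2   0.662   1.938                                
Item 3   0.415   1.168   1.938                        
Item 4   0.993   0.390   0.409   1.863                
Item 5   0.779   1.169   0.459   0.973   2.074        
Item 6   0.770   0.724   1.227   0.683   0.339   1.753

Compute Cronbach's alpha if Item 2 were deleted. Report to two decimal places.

α = 0.77

Remaining items: Item 1, Item 3, Item 4, Item 5, Item 6 (k = 5).
Σσ²ᵢ = 1.245 + 1.938 + 1.863 + 2.074 + 1.753 = 8.873
σ²_total = 8.873 + 2 × 7.047 = 22.967
α (item deleted) = (5/4)·(1 − 8.873/22.967) = 0.77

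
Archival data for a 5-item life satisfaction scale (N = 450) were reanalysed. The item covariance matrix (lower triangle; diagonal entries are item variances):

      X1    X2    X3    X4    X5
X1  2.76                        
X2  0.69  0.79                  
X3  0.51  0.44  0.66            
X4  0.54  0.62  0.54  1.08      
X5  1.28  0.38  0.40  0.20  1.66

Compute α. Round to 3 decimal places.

sum of item variances = 2.76 + 0.79 + 0.66 + 1.08 + 1.66 = 6.95
Sum of the distinct covariances = 5.60
σ²_T = 6.95 + 2 × 5.60 = 18.15
α = (k/(k−1))·(1 − sum of item variances/σ²_T) = (5/4)·(1 − 6.95/18.15) = 0.771

α = 0.771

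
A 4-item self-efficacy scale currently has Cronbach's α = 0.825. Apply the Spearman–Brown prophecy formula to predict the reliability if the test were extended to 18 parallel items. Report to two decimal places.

predicted reliability = 0.95

Length factor m = 18/4 = 4.5000
α' = m·α / (1 + (m−1)·α)
   = 18/4 × 0.825 / (1 + (18/4 − 1) × 0.825)
   = 3.7125 / 3.8875 = 0.95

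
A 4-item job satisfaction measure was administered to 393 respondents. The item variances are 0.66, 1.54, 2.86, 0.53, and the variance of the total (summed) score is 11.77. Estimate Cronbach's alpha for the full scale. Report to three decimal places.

α = 0.700

Σσᵢ² = 0.66 + 1.54 + 2.86 + 0.53 = 5.59
α = (k/(k−1))·(1 − Σσᵢ²/σ²_T) = (4/3)·(1 − 5.59/11.77) = 0.700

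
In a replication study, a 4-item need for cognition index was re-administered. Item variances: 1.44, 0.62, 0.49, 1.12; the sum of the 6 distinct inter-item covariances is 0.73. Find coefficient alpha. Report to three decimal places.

α = 0.379

ΣVar(i) = 1.44 + 0.62 + 0.49 + 1.12 = 3.67
Sum of distinct covariances = 0.73
σ²_total = ΣVar(i) + 2·Σcov = 3.67 + 2 × 0.73 = 5.13
α = (4/3)·(1 − 3.67/5.13) = 0.379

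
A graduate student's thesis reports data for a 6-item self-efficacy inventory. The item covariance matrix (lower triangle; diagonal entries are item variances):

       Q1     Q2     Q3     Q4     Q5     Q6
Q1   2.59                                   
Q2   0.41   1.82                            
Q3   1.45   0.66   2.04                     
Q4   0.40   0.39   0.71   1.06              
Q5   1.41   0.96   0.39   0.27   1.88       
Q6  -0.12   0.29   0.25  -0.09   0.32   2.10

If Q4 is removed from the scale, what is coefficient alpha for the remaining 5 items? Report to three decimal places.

coefficient alpha = 0.670

Remaining items: Q1, Q2, Q3, Q5, Q6 (k = 5).
ΣVar(i) = 2.59 + 1.82 + 2.04 + 1.88 + 2.10 = 10.43
Var(T) = 10.43 + 2 × 6.02 = 22.47
α (item deleted) = (5/4)·(1 − 10.43/22.47) = 0.670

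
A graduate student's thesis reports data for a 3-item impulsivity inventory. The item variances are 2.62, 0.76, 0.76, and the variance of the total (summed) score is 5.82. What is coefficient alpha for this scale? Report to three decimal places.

Σσᵢ² = 2.62 + 0.76 + 0.76 = 4.14
α = (k/(k−1))·(1 − Σσᵢ²/σ²_total) = (3/2)·(1 − 4.14/5.82) = 0.433

coefficient alpha = 0.433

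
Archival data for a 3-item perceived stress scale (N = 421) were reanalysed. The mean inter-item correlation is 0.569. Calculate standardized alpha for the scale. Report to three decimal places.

α = 0.798

Standardized α = k·r̄ / (1 + (k−1)·r̄) = 3 × 0.569 / (1 + 2 × 0.569)
  = 1.7070 / 2.1380 = 0.798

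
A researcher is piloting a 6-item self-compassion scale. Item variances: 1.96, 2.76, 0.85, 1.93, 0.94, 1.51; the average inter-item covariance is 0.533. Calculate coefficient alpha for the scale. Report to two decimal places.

coefficient alpha = 0.74

Σσᵢ² = 1.96 + 2.76 + 0.85 + 1.93 + 0.94 + 1.51 = 9.95
Sum of the 15 distinct covariances = 15 × 0.533 = 7.995
σ²_T = Σσᵢ² + 2·Σcov = 9.95 + 2 × 7.995 = 25.940
α = (6/5)·(1 − 9.95/25.940) = 0.74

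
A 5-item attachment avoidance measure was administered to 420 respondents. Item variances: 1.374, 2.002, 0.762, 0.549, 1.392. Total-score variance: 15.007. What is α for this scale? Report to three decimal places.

α = 0.744

Σσᵢ² = 1.374 + 2.002 + 0.762 + 0.549 + 1.392 = 6.079
α = (k/(k−1))·(1 − Σσᵢ²/Var(T)) = (5/4)·(1 − 6.079/15.007) = 0.744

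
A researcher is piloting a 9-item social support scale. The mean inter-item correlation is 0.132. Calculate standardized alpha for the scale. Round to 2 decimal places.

standardized alpha = 0.58

Standardized α = k·r̄ / (1 + (k−1)·r̄) = 9 × 0.132 / (1 + 8 × 0.132)
  = 1.1880 / 2.0560 = 0.58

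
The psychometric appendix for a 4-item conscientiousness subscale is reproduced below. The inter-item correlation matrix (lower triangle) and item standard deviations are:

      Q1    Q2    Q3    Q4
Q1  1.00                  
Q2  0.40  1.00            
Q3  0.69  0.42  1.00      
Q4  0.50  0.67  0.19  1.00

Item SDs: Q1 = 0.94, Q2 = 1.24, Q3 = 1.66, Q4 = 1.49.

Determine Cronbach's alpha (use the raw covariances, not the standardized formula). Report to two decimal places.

Σσ²ᵢ = 0.94² + 1.24² + 1.66² + 1.49² = 7.3969
Covariances σ_ij = r_ij · s_i · s_j:
  σ(Q1,Q2) = 0.40 × 0.94 × 1.24 = 0.4662
  σ(Q1,Q3) = 0.69 × 0.94 × 1.66 = 1.0767
  σ(Q1,Q4) = 0.50 × 0.94 × 1.49 = 0.7003
  σ(Q2,Q3) = 0.42 × 1.24 × 1.66 = 0.8645
  σ(Q2,Q4) = 0.67 × 1.24 × 1.49 = 1.2379
  σ(Q3,Q4) = 0.19 × 1.66 × 1.49 = 0.4699
σ²_T = Σσ²ᵢ + 2·Σσ_ij = 7.3969 + 2 × 4.8155 = 17.0279
α = (4/3)·(1 − 7.3969/17.0279) = 0.75

Cronbach's alpha = 0.75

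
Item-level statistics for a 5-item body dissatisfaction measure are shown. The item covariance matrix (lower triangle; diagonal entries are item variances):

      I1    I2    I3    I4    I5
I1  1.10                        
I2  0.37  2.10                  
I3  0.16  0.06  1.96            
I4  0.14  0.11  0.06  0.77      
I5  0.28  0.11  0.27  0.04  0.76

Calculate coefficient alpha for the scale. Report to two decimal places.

coefficient alpha = 0.40

Σσ²ᵢ = 1.10 + 2.10 + 1.96 + 0.77 + 0.76 = 6.69
Sum of the distinct covariances = 1.60
Var(T) = 6.69 + 2 × 1.60 = 9.89
α = (k/(k−1))·(1 − Σσ²ᵢ/Var(T)) = (5/4)·(1 − 6.69/9.89) = 0.40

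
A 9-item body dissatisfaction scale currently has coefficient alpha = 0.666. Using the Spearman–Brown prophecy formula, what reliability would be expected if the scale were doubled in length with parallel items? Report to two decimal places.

Length factor m = 2
α' = m·α / (1 + (m−1)·α)
   = 2 × 0.666 / (1 + (2 − 1) × 0.666)
   = 1.3320 / 1.6660 = 0.80

predicted reliability = 0.80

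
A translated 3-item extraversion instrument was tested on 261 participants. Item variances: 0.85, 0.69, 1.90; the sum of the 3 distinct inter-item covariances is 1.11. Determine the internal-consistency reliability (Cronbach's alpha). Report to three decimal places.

α = 0.588

Σσᵢ² = 0.85 + 0.69 + 1.90 = 3.44
Sum of distinct covariances = 1.11
total variance = Σσᵢ² + 2·Σcov = 3.44 + 2 × 1.11 = 5.66
α = (3/2)·(1 − 3.44/5.66) = 0.588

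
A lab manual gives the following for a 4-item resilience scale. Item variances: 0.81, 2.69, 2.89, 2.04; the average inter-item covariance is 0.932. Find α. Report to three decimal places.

ΣVar(i) = 0.81 + 2.69 + 2.89 + 2.04 = 8.43
Sum of the 6 distinct covariances = 6 × 0.932 = 5.592
σ²_total = ΣVar(i) + 2·Σcov = 8.43 + 2 × 5.592 = 19.614
α = (4/3)·(1 − 8.43/19.614) = 0.760

α = 0.760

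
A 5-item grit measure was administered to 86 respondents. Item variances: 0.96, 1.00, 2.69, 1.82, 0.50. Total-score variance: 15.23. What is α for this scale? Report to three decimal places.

Σσ²ᵢ = 0.96 + 1.00 + 2.69 + 1.82 + 0.50 = 6.97
α = (k/(k−1))·(1 − Σσ²ᵢ/σ²_T) = (5/4)·(1 − 6.97/15.23) = 0.678

α = 0.678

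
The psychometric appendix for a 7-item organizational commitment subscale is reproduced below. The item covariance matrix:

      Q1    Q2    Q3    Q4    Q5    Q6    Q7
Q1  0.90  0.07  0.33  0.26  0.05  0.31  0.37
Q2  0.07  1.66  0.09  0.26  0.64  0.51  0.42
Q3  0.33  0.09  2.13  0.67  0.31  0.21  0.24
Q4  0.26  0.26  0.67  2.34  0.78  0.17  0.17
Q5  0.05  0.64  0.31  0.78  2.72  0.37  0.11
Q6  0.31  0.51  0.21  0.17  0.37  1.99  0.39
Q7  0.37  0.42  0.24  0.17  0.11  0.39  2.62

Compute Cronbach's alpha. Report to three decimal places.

α = 0.564

ΣVar(i) = 0.90 + 1.66 + 2.13 + 2.34 + 2.72 + 1.99 + 2.62 = 14.36
Σ_{i<j} σ_ij = 6.73
Var(T) = 14.36 + 2 × 6.73 = 27.82
α = (k/(k−1))·(1 − ΣVar(i)/Var(T)) = (7/6)·(1 − 14.36/27.82) = 0.564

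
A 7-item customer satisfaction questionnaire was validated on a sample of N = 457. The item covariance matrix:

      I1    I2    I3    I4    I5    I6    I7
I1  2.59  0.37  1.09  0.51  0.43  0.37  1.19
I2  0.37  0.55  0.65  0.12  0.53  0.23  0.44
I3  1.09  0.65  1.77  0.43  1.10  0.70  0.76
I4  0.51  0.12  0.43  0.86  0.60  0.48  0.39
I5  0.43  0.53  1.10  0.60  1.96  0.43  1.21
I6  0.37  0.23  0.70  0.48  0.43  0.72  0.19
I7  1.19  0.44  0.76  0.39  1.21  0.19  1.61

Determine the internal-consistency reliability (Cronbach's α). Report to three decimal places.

ΣVar(i) = 2.59 + 0.55 + 1.77 + 0.86 + 1.96 + 0.72 + 1.61 = 10.06
Sum of off-diagonal covariances = 12.22
σ²_T = 10.06 + 2 × 12.22 = 34.50
α = (k/(k−1))·(1 − ΣVar(i)/σ²_T) = (7/6)·(1 − 10.06/34.50) = 0.826

α = 0.826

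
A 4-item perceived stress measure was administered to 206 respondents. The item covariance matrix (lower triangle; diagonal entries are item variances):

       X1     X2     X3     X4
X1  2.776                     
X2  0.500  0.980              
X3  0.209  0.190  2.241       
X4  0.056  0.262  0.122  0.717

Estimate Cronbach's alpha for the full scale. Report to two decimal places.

α = 0.38

Σσ²ᵢ = 2.776 + 0.980 + 2.241 + 0.717 = 6.714
Σ_{i<j} σ_ij = 1.339
Var(T) = 6.714 + 2 × 1.339 = 9.392
α = (k/(k−1))·(1 − Σσ²ᵢ/Var(T)) = (4/3)·(1 − 6.714/9.392) = 0.38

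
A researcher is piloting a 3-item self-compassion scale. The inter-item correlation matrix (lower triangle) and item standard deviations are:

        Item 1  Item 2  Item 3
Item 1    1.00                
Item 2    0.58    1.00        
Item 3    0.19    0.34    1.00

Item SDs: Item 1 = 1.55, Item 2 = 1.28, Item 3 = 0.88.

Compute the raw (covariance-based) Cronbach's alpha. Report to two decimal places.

Σσ²ᵢ = 1.55² + 1.28² + 0.88² = 4.8153
Covariances σ_ij = r_ij · s_i · s_j:
  σ(Item 1,Item 2) = 0.58 × 1.55 × 1.28 = 1.1507
  σ(Item 1,Item 3) = 0.19 × 1.55 × 0.88 = 0.2592
  σ(Item 2,Item 3) = 0.34 × 1.28 × 0.88 = 0.3830
σ²_T = Σσ²ᵢ + 2·Σσ_ij = 4.8153 + 2 × 1.7929 = 8.4011
α = (3/2)·(1 − 4.8153/8.4011) = 0.64

Cronbach's alpha = 0.64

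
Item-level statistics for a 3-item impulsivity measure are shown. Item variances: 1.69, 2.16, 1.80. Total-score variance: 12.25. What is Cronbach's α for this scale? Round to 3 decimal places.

Σσᵢ² = 1.69 + 2.16 + 1.80 = 5.65
α = (k/(k−1))·(1 − Σσᵢ²/Var(T)) = (3/2)·(1 − 5.65/12.25) = 0.808

α = 0.808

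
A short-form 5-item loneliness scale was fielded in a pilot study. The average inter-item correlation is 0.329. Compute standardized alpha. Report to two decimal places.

Standardized α = k·r̄ / (1 + (k−1)·r̄) = 5 × 0.329 / (1 + 4 × 0.329)
  = 1.6450 / 2.3160 = 0.71

standardized alpha = 0.71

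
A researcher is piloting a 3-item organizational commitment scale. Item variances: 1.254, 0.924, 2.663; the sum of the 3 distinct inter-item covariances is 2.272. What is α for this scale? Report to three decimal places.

α = 0.726

Σσᵢ² = 1.254 + 0.924 + 2.663 = 4.841
Sum of distinct covariances = 2.272
total variance = Σσᵢ² + 2·Σcov = 4.841 + 2 × 2.272 = 9.385
α = (3/2)·(1 − 4.841/9.385) = 0.726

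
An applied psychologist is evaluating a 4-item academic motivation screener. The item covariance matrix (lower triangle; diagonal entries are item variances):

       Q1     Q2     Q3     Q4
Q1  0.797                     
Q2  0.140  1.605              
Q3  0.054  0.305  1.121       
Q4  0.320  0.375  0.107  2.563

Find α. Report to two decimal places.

α = 0.40

sum of item variances = 0.797 + 1.605 + 1.121 + 2.563 = 6.086
Σ_{i<j} σ_ij = 1.301
Var(T) = 6.086 + 2 × 1.301 = 8.688
α = (k/(k−1))·(1 − sum of item variances/Var(T)) = (4/3)·(1 − 6.086/8.688) = 0.40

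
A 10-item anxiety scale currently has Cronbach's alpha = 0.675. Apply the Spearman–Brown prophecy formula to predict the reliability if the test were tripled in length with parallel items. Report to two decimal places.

predicted reliability = 0.86

Length factor m = 3
α' = m·α / (1 + (m−1)·α)
   = 3 × 0.675 / (1 + (3 − 1) × 0.675)
   = 2.0250 / 2.3500 = 0.86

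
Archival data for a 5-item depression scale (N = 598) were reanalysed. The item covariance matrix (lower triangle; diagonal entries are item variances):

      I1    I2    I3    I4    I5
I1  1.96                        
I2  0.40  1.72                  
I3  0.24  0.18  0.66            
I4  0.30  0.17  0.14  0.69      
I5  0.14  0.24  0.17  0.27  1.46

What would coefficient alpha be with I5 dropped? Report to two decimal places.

Remaining items: I1, I2, I3, I4 (k = 4).
Σσᵢ² = 1.96 + 1.72 + 0.66 + 0.69 = 5.03
σ²_total = 5.03 + 2 × 1.43 = 7.89
α (item deleted) = (4/3)·(1 − 5.03/7.89) = 0.48

α = 0.48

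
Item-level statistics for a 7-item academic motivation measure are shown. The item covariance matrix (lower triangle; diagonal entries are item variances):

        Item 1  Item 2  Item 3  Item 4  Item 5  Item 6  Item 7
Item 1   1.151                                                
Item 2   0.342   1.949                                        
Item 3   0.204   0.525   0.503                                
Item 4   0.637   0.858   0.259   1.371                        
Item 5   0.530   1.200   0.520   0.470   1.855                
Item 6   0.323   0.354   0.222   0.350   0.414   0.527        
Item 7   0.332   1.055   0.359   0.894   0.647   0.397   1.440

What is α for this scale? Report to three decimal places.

α = 0.831

ΣVar(i) = 1.151 + 1.949 + 0.503 + 1.371 + 1.855 + 0.527 + 1.440 = 8.796
Sum of off-diagonal covariances = 10.892
σ²_total = 8.796 + 2 × 10.892 = 30.580
α = (k/(k−1))·(1 − ΣVar(i)/σ²_total) = (7/6)·(1 − 8.796/30.580) = 0.831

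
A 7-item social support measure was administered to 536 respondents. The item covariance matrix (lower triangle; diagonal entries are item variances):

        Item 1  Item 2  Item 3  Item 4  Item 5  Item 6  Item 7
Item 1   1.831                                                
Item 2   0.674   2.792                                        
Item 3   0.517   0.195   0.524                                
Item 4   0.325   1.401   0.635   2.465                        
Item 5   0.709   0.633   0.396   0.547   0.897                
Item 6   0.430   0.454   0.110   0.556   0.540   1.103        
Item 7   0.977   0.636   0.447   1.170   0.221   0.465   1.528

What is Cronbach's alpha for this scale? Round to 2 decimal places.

Σσᵢ² = 1.831 + 2.792 + 0.524 + 2.465 + 0.897 + 1.103 + 1.528 = 11.140
Sum of off-diagonal covariances = 12.038
σ²_T = 11.140 + 2 × 12.038 = 35.216
α = (k/(k−1))·(1 − Σσᵢ²/σ²_T) = (7/6)·(1 − 11.140/35.216) = 0.80

α = 0.80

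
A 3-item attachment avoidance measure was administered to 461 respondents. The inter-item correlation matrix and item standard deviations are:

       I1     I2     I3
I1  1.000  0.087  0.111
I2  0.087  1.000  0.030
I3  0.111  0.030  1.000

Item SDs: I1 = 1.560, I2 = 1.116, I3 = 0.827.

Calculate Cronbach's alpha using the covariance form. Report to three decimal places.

Σσ²ᵢ = 1.560² + 1.116² + 0.827² = 4.3630
Covariances σ_ij = r_ij · s_i · s_j:
  σ(I1,I2) = 0.087 × 1.560 × 1.116 = 0.1515
  σ(I1,I3) = 0.111 × 1.560 × 0.827 = 0.1432
  σ(I2,I3) = 0.030 × 1.116 × 0.827 = 0.0277
σ²_T = Σσ²ᵢ + 2·Σσ_ij = 4.3630 + 2 × 0.3224 = 5.0078
α = (3/2)·(1 − 4.3630/5.0078) = 0.193

Cronbach's alpha = 0.193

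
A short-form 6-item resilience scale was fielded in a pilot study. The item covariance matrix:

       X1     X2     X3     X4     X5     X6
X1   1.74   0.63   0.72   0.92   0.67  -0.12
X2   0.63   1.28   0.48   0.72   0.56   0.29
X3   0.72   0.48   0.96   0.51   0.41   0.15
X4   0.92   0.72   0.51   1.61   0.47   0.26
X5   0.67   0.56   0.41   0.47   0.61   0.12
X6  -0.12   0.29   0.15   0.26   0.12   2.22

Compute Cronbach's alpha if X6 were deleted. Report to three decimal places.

α = 0.828

Remaining items: X1, X2, X3, X4, X5 (k = 5).
ΣVar(i) = 1.74 + 1.28 + 0.96 + 1.61 + 0.61 = 6.20
total variance = 6.20 + 2 × 6.09 = 18.38
α (item deleted) = (5/4)·(1 − 6.20/18.38) = 0.828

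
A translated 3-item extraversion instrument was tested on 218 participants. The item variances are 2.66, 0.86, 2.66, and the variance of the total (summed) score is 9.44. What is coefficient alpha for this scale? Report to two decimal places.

coefficient alpha = 0.52

Σσᵢ² = 2.66 + 0.86 + 2.66 = 6.18
α = (k/(k−1))·(1 − Σσᵢ²/Var(T)) = (3/2)·(1 − 6.18/9.44) = 0.52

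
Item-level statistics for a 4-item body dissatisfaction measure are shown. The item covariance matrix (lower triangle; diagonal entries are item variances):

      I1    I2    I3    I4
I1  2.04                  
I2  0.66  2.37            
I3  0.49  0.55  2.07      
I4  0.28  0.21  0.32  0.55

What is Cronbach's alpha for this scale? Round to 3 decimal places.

α = 0.555

sum of item variances = 2.04 + 2.37 + 2.07 + 0.55 = 7.03
Sum of off-diagonal covariances = 2.51
Var(T) = 7.03 + 2 × 2.51 = 12.05
α = (k/(k−1))·(1 − sum of item variances/Var(T)) = (4/3)·(1 − 7.03/12.05) = 0.555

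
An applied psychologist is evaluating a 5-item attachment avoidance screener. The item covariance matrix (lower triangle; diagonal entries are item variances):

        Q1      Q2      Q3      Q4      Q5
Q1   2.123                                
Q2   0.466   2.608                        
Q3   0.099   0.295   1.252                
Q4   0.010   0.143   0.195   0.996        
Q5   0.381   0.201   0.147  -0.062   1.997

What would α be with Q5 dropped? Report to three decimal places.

Remaining items: Q1, Q2, Q3, Q4 (k = 4).
Σσ²ᵢ = 2.123 + 2.608 + 1.252 + 0.996 = 6.979
σ²_total = 6.979 + 2 × 1.208 = 9.395
α (item deleted) = (4/3)·(1 − 6.979/9.395) = 0.343

α = 0.343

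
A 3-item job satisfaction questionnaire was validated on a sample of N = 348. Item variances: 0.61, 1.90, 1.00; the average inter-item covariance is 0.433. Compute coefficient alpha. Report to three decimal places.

sum of item variances = 0.61 + 1.90 + 1.00 = 3.51
Sum of the 3 distinct covariances = 3 × 0.433 = 1.299
total variance = sum of item variances + 2·Σcov = 3.51 + 2 × 1.299 = 6.108
α = (3/2)·(1 − 3.51/6.108) = 0.638

α = 0.638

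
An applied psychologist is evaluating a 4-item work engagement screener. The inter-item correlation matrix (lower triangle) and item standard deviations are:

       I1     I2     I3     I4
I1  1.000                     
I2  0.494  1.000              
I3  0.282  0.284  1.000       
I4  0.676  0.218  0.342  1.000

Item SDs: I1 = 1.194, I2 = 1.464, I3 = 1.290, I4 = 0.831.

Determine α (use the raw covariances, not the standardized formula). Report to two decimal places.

α = 0.69

Σσ²ᵢ = 1.194² + 1.464² + 1.290² + 0.831² = 5.9236
Covariances σ_ij = r_ij · s_i · s_j:
  σ(I1,I2) = 0.494 × 1.194 × 1.464 = 0.8635
  σ(I1,I3) = 0.282 × 1.194 × 1.290 = 0.4344
  σ(I1,I4) = 0.676 × 1.194 × 0.831 = 0.6707
  σ(I2,I3) = 0.284 × 1.464 × 1.290 = 0.5364
  σ(I2,I4) = 0.218 × 1.464 × 0.831 = 0.2652
  σ(I3,I4) = 0.342 × 1.290 × 0.831 = 0.3666
σ²_T = Σσ²ᵢ + 2·Σσ_ij = 5.9236 + 2 × 3.1368 = 12.1972
α = (4/3)·(1 − 5.9236/12.1972) = 0.69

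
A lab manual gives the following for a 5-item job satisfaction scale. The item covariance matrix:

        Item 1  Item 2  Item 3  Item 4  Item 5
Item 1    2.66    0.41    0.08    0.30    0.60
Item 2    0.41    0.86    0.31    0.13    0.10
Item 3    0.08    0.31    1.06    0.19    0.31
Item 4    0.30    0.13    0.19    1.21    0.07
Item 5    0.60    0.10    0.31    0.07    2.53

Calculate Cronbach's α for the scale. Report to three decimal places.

Σσ²ᵢ = 2.66 + 0.86 + 1.06 + 1.21 + 2.53 = 8.32
Sum of off-diagonal covariances = 2.50
total variance = 8.32 + 2 × 2.50 = 13.32
α = (k/(k−1))·(1 − Σσ²ᵢ/total variance) = (5/4)·(1 − 8.32/13.32) = 0.469

Cronbach's α = 0.469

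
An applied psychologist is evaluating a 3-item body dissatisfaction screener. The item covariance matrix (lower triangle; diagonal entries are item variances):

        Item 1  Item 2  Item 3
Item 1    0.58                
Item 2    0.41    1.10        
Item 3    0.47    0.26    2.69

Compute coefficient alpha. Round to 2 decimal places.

ΣVar(i) = 0.58 + 1.10 + 2.69 = 4.37
Σ_{i<j} σ_ij = 1.14
σ²_T = 4.37 + 2 × 1.14 = 6.65
α = (k/(k−1))·(1 − ΣVar(i)/σ²_T) = (3/2)·(1 − 4.37/6.65) = 0.51

α = 0.51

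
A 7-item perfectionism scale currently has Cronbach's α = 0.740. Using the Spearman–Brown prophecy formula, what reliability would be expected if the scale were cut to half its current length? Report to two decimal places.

Length factor m = 1/2
α' = m·α / (1 − (1−m)·α)
   = 1/2 × 0.740 / (1 − (1 − 1/2) × 0.740)
   = 0.3700 / 0.6300 = 0.59

predicted reliability = 0.59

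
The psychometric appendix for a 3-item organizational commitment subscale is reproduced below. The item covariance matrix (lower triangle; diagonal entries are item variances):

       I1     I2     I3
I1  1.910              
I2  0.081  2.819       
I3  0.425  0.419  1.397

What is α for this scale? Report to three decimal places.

α = 0.348

ΣVar(i) = 1.910 + 2.819 + 1.397 = 6.126
Sum of the distinct covariances = 0.925
total variance = 6.126 + 2 × 0.925 = 7.976
α = (k/(k−1))·(1 − ΣVar(i)/total variance) = (3/2)·(1 − 6.126/7.976) = 0.348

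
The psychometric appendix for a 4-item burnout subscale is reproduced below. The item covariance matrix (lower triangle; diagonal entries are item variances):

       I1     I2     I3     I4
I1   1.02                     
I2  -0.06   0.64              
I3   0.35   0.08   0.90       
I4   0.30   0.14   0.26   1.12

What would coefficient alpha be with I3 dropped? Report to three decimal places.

coefficient alpha = 0.322

Remaining items: I1, I2, I4 (k = 3).
Σσᵢ² = 1.02 + 0.64 + 1.12 = 2.78
Var(T) = 2.78 + 2 × 0.38 = 3.54
α (item deleted) = (3/2)·(1 − 2.78/3.54) = 0.322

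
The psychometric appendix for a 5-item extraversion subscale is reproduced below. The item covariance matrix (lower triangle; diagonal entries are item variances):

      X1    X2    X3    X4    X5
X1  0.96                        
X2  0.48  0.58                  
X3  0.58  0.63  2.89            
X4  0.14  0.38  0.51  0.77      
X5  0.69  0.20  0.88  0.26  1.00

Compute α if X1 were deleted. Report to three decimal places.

α = 0.696

Remaining items: X2, X3, X4, X5 (k = 4).
ΣVar(i) = 0.58 + 2.89 + 0.77 + 1.00 = 5.24
total variance = 5.24 + 2 × 2.86 = 10.96
α (item deleted) = (4/3)·(1 − 5.24/10.96) = 0.696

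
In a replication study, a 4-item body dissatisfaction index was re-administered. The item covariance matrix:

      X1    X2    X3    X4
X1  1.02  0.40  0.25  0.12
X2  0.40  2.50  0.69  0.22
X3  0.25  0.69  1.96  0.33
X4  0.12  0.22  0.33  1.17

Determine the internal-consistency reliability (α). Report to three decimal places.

α = 0.502

sum of item variances = 1.02 + 2.50 + 1.96 + 1.17 = 6.65
Sum of off-diagonal covariances = 2.01
Var(T) = 6.65 + 2 × 2.01 = 10.67
α = (k/(k−1))·(1 − sum of item variances/Var(T)) = (4/3)·(1 − 6.65/10.67) = 0.502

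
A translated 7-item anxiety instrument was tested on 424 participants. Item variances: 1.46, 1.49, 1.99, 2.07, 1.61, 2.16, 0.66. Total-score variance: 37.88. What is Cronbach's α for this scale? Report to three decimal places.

Cronbach's α = 0.814

Σσᵢ² = 1.46 + 1.49 + 1.99 + 2.07 + 1.61 + 2.16 + 0.66 = 11.44
α = (k/(k−1))·(1 − Σσᵢ²/σ²_total) = (7/6)·(1 − 11.44/37.88) = 0.814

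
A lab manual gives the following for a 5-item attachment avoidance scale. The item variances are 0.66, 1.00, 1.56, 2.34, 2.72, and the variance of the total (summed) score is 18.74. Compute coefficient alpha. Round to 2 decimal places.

coefficient alpha = 0.70

Σσ²ᵢ = 0.66 + 1.00 + 1.56 + 2.34 + 2.72 = 8.28
α = (k/(k−1))·(1 − Σσ²ᵢ/σ²_T) = (5/4)·(1 − 8.28/18.74) = 0.70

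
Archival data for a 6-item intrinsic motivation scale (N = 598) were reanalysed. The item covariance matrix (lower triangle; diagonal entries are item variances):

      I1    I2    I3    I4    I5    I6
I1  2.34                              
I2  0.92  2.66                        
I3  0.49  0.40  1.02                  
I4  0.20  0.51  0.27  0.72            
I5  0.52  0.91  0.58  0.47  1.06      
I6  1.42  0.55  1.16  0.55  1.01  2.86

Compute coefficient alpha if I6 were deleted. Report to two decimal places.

Remaining items: I1, I2, I3, I4, I5 (k = 5).
Σσᵢ² = 2.34 + 2.66 + 1.02 + 0.72 + 1.06 = 7.80
total variance = 7.80 + 2 × 5.27 = 18.34
α (item deleted) = (5/4)·(1 − 7.80/18.34) = 0.72

α = 0.72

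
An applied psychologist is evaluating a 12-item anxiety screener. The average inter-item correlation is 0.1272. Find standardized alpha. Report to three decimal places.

standardized alpha = 0.636

Standardized α = k·r̄ / (1 + (k−1)·r̄) = 12 × 0.1272 / (1 + 11 × 0.1272)
  = 1.5264 / 2.3992 = 0.636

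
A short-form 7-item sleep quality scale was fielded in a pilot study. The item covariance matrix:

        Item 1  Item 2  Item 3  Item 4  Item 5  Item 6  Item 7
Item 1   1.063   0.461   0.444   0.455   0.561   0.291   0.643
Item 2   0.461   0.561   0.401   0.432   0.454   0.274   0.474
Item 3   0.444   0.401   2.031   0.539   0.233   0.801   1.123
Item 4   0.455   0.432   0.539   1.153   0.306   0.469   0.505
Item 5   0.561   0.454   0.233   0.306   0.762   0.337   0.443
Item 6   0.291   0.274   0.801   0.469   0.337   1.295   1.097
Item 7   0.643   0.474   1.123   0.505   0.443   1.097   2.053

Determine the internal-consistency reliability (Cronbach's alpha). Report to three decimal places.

sum of item variances = 1.063 + 0.561 + 2.031 + 1.153 + 0.762 + 1.295 + 2.053 = 8.918
Sum of off-diagonal covariances = 10.743
total variance = 8.918 + 2 × 10.743 = 30.404
α = (k/(k−1))·(1 − sum of item variances/total variance) = (7/6)·(1 − 8.918/30.404) = 0.824

α = 0.824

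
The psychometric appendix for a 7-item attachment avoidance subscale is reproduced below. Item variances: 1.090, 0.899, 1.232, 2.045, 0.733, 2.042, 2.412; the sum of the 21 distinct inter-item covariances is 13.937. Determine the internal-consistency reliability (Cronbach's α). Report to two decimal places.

Σσᵢ² = 1.090 + 0.899 + 1.232 + 2.045 + 0.733 + 2.042 + 2.412 = 10.453
Sum of distinct covariances = 13.937
total variance = Σσᵢ² + 2·Σcov = 10.453 + 2 × 13.937 = 38.327
α = (7/6)·(1 − 10.453/38.327) = 0.85

α = 0.85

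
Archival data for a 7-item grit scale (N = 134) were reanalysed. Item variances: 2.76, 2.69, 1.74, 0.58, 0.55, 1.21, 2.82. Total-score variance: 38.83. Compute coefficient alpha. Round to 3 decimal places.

coefficient alpha = 0.796

sum of item variances = 2.76 + 2.69 + 1.74 + 0.58 + 0.55 + 1.21 + 2.82 = 12.35
α = (k/(k−1))·(1 − sum of item variances/Var(T)) = (7/6)·(1 − 12.35/38.83) = 0.796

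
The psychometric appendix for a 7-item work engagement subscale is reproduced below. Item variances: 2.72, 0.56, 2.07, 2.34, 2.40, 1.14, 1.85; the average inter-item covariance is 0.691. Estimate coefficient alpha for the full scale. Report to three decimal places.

ΣVar(i) = 2.72 + 0.56 + 2.07 + 2.34 + 2.40 + 1.14 + 1.85 = 13.08
Sum of the 21 distinct covariances = 21 × 0.691 = 14.511
total variance = ΣVar(i) + 2·Σcov = 13.08 + 2 × 14.511 = 42.102
α = (7/6)·(1 − 13.08/42.102) = 0.804

α = 0.804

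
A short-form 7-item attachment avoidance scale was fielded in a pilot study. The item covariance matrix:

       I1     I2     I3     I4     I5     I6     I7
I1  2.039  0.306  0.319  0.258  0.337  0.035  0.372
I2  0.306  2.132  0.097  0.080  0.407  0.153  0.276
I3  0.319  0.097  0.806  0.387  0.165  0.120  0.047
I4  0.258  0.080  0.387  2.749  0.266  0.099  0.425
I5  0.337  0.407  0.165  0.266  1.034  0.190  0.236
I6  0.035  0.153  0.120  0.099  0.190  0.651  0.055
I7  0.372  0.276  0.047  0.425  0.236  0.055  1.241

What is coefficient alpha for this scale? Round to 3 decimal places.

sum of item variances = 2.039 + 2.132 + 0.806 + 2.749 + 1.034 + 0.651 + 1.241 = 10.652
Σ_{i<j} σ_ij = 4.630
σ²_T = 10.652 + 2 × 4.630 = 19.912
α = (k/(k−1))·(1 − sum of item variances/σ²_T) = (7/6)·(1 − 10.652/19.912) = 0.543

α = 0.543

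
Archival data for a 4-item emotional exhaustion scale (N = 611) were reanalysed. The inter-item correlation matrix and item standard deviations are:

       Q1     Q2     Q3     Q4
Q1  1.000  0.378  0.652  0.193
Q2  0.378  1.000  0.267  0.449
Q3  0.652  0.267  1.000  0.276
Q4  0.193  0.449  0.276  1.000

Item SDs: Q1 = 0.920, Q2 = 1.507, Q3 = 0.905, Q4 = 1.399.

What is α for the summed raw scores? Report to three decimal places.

α = 0.670

Σσ²ᵢ = 0.920² + 1.507² + 0.905² + 1.399² = 5.8937
Covariances σ_ij = r_ij · s_i · s_j:
  σ(Q1,Q2) = 0.378 × 0.920 × 1.507 = 0.5241
  σ(Q1,Q3) = 0.652 × 0.920 × 0.905 = 0.5429
  σ(Q1,Q4) = 0.193 × 0.920 × 1.399 = 0.2484
  σ(Q2,Q3) = 0.267 × 1.507 × 0.905 = 0.3641
  σ(Q2,Q4) = 0.449 × 1.507 × 1.399 = 0.9466
  σ(Q3,Q4) = 0.276 × 0.905 × 1.399 = 0.3494
σ²_T = Σσ²ᵢ + 2·Σσ_ij = 5.8937 + 2 × 2.9755 = 11.8447
α = (4/3)·(1 − 5.8937/11.8447) = 0.670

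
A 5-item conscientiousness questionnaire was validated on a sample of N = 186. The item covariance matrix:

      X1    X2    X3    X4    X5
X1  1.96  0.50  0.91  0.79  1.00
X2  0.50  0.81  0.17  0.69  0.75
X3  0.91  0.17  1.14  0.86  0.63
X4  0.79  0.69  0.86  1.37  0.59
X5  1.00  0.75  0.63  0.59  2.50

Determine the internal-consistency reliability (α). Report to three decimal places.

α = 0.799

Σσ²ᵢ = 1.96 + 0.81 + 1.14 + 1.37 + 2.50 = 7.78
Sum of off-diagonal covariances = 6.89
σ²_total = 7.78 + 2 × 6.89 = 21.56
α = (k/(k−1))·(1 − Σσ²ᵢ/σ²_total) = (5/4)·(1 − 7.78/21.56) = 0.799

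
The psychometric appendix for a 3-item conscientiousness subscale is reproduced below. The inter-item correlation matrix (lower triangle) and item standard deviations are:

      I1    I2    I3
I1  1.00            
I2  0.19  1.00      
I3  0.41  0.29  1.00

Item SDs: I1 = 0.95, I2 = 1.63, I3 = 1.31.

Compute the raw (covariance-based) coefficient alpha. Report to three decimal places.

α = 0.526

Σσ²ᵢ = 0.95² + 1.63² + 1.31² = 5.2755
Covariances σ_ij = r_ij · s_i · s_j:
  σ(I1,I2) = 0.19 × 0.95 × 1.63 = 0.2942
  σ(I1,I3) = 0.41 × 0.95 × 1.31 = 0.5102
  σ(I2,I3) = 0.29 × 1.63 × 1.31 = 0.6192
σ²_T = Σσ²ᵢ + 2·Σσ_ij = 5.2755 + 2 × 1.4236 = 8.1227
α = (3/2)·(1 − 5.2755/8.1227) = 0.526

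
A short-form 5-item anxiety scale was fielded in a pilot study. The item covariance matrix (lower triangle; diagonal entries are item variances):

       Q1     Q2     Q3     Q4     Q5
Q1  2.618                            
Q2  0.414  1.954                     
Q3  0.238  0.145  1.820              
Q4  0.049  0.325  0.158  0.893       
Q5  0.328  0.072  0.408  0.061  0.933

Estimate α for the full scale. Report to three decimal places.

sum of item variances = 2.618 + 1.954 + 1.820 + 0.893 + 0.933 = 8.218
Σ_{i<j} σ_ij = 2.198
total variance = 8.218 + 2 × 2.198 = 12.614
α = (k/(k−1))·(1 − sum of item variances/total variance) = (5/4)·(1 − 8.218/12.614) = 0.436

α = 0.436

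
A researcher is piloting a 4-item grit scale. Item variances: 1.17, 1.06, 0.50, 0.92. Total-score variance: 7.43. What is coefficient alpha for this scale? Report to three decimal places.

coefficient alpha = 0.678

Σσ²ᵢ = 1.17 + 1.06 + 0.50 + 0.92 = 3.65
α = (k/(k−1))·(1 − Σσ²ᵢ/σ²_T) = (4/3)·(1 − 3.65/7.43) = 0.678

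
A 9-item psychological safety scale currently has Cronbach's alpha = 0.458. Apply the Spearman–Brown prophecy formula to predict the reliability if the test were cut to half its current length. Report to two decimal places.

Length factor m = 1/2
α' = m·α / (1 − (1−m)·α)
   = 1/2 × 0.458 / (1 − (1 − 1/2) × 0.458)
   = 0.2290 / 0.7710 = 0.30

predicted reliability = 0.30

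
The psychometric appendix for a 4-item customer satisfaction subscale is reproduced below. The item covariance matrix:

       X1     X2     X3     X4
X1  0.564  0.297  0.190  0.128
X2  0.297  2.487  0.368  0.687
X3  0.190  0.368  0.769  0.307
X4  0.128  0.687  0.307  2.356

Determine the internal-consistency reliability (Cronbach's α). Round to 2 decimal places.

ΣVar(i) = 0.564 + 2.487 + 0.769 + 2.356 = 6.176
Sum of off-diagonal covariances = 1.977
σ²_total = 6.176 + 2 × 1.977 = 10.130
α = (k/(k−1))·(1 − ΣVar(i)/σ²_total) = (4/3)·(1 − 6.176/10.130) = 0.52

α = 0.52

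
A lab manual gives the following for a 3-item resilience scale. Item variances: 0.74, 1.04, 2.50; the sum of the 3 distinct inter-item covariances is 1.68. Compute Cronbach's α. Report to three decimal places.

Σσᵢ² = 0.74 + 1.04 + 2.50 = 4.28
Sum of distinct covariances = 1.68
σ²_T = Σσᵢ² + 2·Σcov = 4.28 + 2 × 1.68 = 7.64
α = (3/2)·(1 − 4.28/7.64) = 0.660

Cronbach's α = 0.660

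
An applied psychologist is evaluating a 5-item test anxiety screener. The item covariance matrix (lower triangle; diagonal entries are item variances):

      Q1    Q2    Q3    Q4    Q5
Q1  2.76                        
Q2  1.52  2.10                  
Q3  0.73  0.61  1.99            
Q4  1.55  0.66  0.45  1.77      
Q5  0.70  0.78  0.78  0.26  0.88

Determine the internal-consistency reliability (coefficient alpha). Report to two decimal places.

α = 0.79

ΣVar(i) = 2.76 + 2.10 + 1.99 + 1.77 + 0.88 = 9.50
Sum of off-diagonal covariances = 8.04
Var(T) = 9.50 + 2 × 8.04 = 25.58
α = (k/(k−1))·(1 − ΣVar(i)/Var(T)) = (5/4)·(1 − 9.50/25.58) = 0.79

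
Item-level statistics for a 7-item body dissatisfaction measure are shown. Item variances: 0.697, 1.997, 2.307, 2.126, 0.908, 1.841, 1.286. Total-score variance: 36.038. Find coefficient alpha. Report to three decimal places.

Σσᵢ² = 0.697 + 1.997 + 2.307 + 2.126 + 0.908 + 1.841 + 1.286 = 11.162
α = (k/(k−1))·(1 − Σσᵢ²/Var(T)) = (7/6)·(1 − 11.162/36.038) = 0.805

α = 0.805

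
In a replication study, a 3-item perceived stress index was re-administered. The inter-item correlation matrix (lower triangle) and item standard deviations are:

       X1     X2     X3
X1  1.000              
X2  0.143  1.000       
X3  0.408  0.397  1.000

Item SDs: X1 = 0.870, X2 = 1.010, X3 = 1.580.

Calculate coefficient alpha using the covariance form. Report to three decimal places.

coefficient alpha = 0.573

Σσ²ᵢ = 0.870² + 1.010² + 1.580² = 4.2734
Covariances σ_ij = r_ij · s_i · s_j:
  σ(X1,X2) = 0.143 × 0.870 × 1.010 = 0.1257
  σ(X1,X3) = 0.408 × 0.870 × 1.580 = 0.5608
  σ(X2,X3) = 0.397 × 1.010 × 1.580 = 0.6335
σ²_T = Σσ²ᵢ + 2·Σσ_ij = 4.2734 + 2 × 1.3200 = 6.9134
α = (3/2)·(1 − 4.2734/6.9134) = 0.573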